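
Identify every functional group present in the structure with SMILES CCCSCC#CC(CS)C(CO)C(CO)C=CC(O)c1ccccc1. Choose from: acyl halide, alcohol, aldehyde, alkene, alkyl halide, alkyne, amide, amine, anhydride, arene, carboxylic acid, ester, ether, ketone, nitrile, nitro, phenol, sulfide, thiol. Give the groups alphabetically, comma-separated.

C–S–C linkage → sulfide (thioether).
C≡C triple bond → alkyne.
pendant –CH2SH → thiol.
pendant –CH2OH on an sp³ backbone C → alcohol.
pendant –CH2OH on an sp³ backbone C → alcohol.
C=C double bond → alkene.
–OH on an sp³ carbon → alcohol (secondary).
–C6H5 phenyl ring → arene.

alcohol, alkene, alkyne, arene, sulfide, thiol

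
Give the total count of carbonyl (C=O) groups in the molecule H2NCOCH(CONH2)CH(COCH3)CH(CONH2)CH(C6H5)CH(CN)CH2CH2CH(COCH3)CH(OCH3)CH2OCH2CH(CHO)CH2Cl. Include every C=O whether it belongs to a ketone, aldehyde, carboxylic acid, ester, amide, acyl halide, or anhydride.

6

H2NCO: amide, 1 C=O (running total 1).
CH(CONH2): amide, 1 C=O (running total 2).
CH(COCH3): ketone, 1 C=O (running total 3).
CH(CONH2): amide, 1 C=O (running total 4).
CH(COCH3): ketone, 1 C=O (running total 5).
CH(CHO): aldehyde, 1 C=O (running total 6).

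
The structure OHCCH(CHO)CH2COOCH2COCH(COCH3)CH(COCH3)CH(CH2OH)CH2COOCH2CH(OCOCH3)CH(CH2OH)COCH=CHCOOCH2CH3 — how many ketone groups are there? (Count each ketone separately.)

4

Working along the chain:
  OHC: terminal –CHO: carbonyl C bonded to H and C → aldehyde.
  CH(CHO): pendant –CHO: carbonyl C bonded to C and H → aldehyde.
  CH2COOCH2: –C(=O)–O–C with C on the carbonyl side → ester.
  CO: –C(=O)– with carbon on both sides → ketone.
  CH(COCH3): pendant –COCH3: carbonyl C bonded to two carbons → ketone.
  CH(COCH3): pendant –COCH3: carbonyl C bonded to two carbons → ketone.
  CH(CH2OH): pendant –CH2OH on an sp³ backbone C → alcohol.
  CH2COOCH2: –C(=O)–O–C with C on the carbonyl side → ester.
  CH(OCOCH3): pendant –OC(=O)CH3: an acyloxy group → ester.
  CH(CH2OH): pendant –CH2OH on an sp³ backbone C → alcohol.
  CO: –C(=O)– with carbon on both sides → ketone.
  CH=CH: C=C double bond → alkene.
  COOCH2CH3: –C(=O)OCH2CH3: carbonyl C bonded to C and to –OEt → ester.
Ketone appears at: CO, CH(COCH3), CH(COCH3), CO → 4.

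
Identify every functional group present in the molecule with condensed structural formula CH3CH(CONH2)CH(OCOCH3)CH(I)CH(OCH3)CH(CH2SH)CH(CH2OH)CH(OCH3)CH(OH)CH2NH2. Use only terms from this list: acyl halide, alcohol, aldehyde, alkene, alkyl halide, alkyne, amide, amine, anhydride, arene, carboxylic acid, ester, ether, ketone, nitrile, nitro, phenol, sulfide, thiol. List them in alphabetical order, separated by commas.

Reading the structure from left to right:
  CH(CONH2): pendant –CONH2: carbonyl C bonded to C and N → amide.
  CH(OCOCH3): pendant –OC(=O)CH3: an acyloxy group → ester.
  CH(I): halogen on an sp³ carbon → alkyl halide.
  CH(OCH3): pendant –OCH3: C–O–C with sp³ C, no adjacent C=O → ether.
  CH(CH2SH): pendant –CH2SH → thiol.
  CH(CH2OH): pendant –CH2OH on an sp³ backbone C → alcohol.
  CH(OCH3): pendant –OCH3: C–O–C with sp³ C, no adjacent C=O → ether.
  CH(OH): –OH on an sp³ carbon → alcohol (secondary).
  CH2NH2: –NH2 on an sp³ carbon with no adjacent C=O → amine.

alcohol, alkyl halide, amide, amine, ester, ether, thiol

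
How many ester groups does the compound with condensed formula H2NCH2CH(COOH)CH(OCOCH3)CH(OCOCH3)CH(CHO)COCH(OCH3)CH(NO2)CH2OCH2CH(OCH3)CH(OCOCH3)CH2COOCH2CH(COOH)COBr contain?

Reading the structure from left to right:
  H2NCH2: –NH2 on an sp³ carbon with no adjacent C=O → amine.
  CH(COOH): pendant –COOH: carbonyl C bonded to C and –OH → carboxylic acid.
  CH(OCOCH3): pendant –OC(=O)CH3: an acyloxy group → ester.
  CH(OCOCH3): pendant –OC(=O)CH3: an acyloxy group → ester.
  CH(CHO): pendant –CHO: carbonyl C bonded to C and H → aldehyde.
  CO: –C(=O)– with carbon on both sides → ketone.
  CH(OCH3): pendant –OCH3: C–O–C with sp³ C, no adjacent C=O → ether.
  CH(NO2): –NO2 on an sp³ carbon → nitro (the N=O is not a carbonyl).
  CH2OCH2: C–O–C with sp³ carbons on both sides and no adjacent C=O → ether.
  CH(OCH3): pendant –OCH3: C–O–C with sp³ C, no adjacent C=O → ether.
  CH(OCOCH3): pendant –OC(=O)CH3: an acyloxy group → ester.
  CH2COOCH2: –C(=O)–O–C with C on the carbonyl side → ester.
  CH(COOH): pendant –COOH: carbonyl C bonded to C and –OH → carboxylic acid.
  COBr: –C(=O)Br: carbonyl C bonded to C and to a halogen → acyl halide (not alkyl halide).
Ester appears at: CH(OCOCH3), CH(OCOCH3), CH(OCOCH3), CH2COOCH2 → 4.

4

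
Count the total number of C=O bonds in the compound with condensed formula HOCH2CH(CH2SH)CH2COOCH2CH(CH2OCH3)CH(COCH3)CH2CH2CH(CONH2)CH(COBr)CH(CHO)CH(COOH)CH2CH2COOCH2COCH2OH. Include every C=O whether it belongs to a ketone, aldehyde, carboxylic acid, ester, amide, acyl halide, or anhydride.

8

CH2COOCH2: ester, 1 C=O (running total 1).
CH(COCH3): ketone, 1 C=O (running total 2).
CH(CONH2): amide, 1 C=O (running total 3).
CH(COBr): acyl halide, 1 C=O (running total 4).
CH(CHO): aldehyde, 1 C=O (running total 5).
CH(COOH): carboxylic acid, 1 C=O (running total 6).
CH2COOCH2: ester, 1 C=O (running total 7).
CO: ketone, 1 C=O (running total 8).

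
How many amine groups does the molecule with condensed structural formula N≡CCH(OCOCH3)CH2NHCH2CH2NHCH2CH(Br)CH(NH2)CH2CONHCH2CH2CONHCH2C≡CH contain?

Taking each segment in turn:
  N≡C: N≡C–: carbon triple-bonded to nitrogen → nitrile.
  CH(OCOCH3): pendant –OC(=O)CH3: an acyloxy group → ester.
  CH2NHCH2: C–N–C with sp³ carbons and no adjacent C=O → amine (secondary).
  CH2NHCH2: C–N–C with sp³ carbons and no adjacent C=O → amine (secondary).
  CH(Br): halogen on an sp³ carbon → alkyl halide.
  CH(NH2): –NH2 on an sp³ carbon with no adjacent C=O → amine.
  CH2CONHCH2: –C(=O)–N– linkage → amide (the N is not an amine).
  CH2CONHCH2: –C(=O)–N– linkage → amide (the N is not an amine).
  C≡CH: C≡C triple bond → alkyne.
Amine appears at: CH2NHCH2, CH2NHCH2, CH(NH2) → 3.

3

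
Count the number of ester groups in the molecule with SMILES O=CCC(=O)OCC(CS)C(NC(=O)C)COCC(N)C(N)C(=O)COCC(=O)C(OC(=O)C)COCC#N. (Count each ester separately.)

Working along the chain:
  OHC: terminal –CHO: carbonyl C bonded to H and C → aldehyde.
  CH2COOCH2: –C(=O)–O–C with C on the carbonyl side → ester.
  CH(CH2SH): pendant –CH2SH → thiol.
  CH(NHCOCH3): pendant –NHC(=O)CH3: N bonded to a carbonyl → amide (not amine).
  CH2OCH2: C–O–C with sp³ carbons on both sides and no adjacent C=O → ether.
  CH(NH2): –NH2 on an sp³ carbon with no adjacent C=O → amine.
  CH(NH2): –NH2 on an sp³ carbon with no adjacent C=O → amine.
  CO: –C(=O)– with carbon on both sides → ketone.
  CH2OCH2: C–O–C with sp³ carbons on both sides and no adjacent C=O → ether.
  CO: –C(=O)– with carbon on both sides → ketone.
  CH(OCOCH3): pendant –OC(=O)CH3: an acyloxy group → ester.
  CH2OCH2: C–O–C with sp³ carbons on both sides and no adjacent C=O → ether.
  CN: –C≡N: carbon triple-bonded to nitrogen → nitrile.
Ester appears at: CH2COOCH2, CH(OCOCH3) → 2.

2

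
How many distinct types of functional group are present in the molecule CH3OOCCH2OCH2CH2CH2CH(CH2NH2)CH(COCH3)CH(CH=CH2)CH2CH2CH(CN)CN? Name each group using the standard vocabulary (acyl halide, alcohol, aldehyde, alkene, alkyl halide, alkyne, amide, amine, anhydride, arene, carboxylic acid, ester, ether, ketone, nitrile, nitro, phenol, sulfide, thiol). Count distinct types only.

6

CH3O–C(=O)–: carbonyl C bonded to C and to –OCH3 → ester (not ketone + ether).
C–O–C with sp³ carbons on both sides and no adjacent C=O → ether.
pendant –CH2NH2: N on sp³ C, no adjacent C=O → amine.
pendant –COCH3: carbonyl C bonded to two carbons → ketone.
pendant –CH=CH2: C=C double bond → alkene.
pendant –C≡N: nitrile.
–C≡N: carbon triple-bonded to nitrogen → nitrile.
Distinct types present: alkene, amine, ester, ether, ketone, nitrile.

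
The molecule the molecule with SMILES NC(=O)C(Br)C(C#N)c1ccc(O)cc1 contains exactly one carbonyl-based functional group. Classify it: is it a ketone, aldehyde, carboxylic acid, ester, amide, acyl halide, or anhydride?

The carbonyl is in the H2NCO segment: –C(=O)NH2: carbonyl C bonded to C and to N → amide (the N is not a separate amine).

amide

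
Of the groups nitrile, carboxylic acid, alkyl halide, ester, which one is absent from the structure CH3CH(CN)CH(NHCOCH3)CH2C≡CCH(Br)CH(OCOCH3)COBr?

carboxylic acid

ester: present (CH(OCOCH3) — pendant –OC(=O)CH3: an acyloxy group → ester).
alkyl halide: present (CH(Br) — halogen on an sp³ carbon → alkyl halide).
nitrile: present (CH(CN) — pendant –C≡N: nitrile).
carboxylic acid: absent. In CH(OCOCH3), the acyl oxygen is bonded to carbon (–O–C), not to H, so this is an ester. In CH(NHCOCH3), the carbonyl is bonded to nitrogen, not to –OH; that is an amide.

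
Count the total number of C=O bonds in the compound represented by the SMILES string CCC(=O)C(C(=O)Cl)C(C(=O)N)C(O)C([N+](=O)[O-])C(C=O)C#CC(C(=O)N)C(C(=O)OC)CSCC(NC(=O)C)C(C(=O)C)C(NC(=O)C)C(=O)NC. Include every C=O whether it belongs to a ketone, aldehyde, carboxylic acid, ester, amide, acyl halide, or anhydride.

CO: ketone, 1 C=O (running total 1).
CH(COCl): acyl halide, 1 C=O (running total 2).
CH(CONH2): amide, 1 C=O (running total 3).
CH(CHO): aldehyde, 1 C=O (running total 4).
CH(CONH2): amide, 1 C=O (running total 5).
CH(COOCH3): ester, 1 C=O (running total 6).
CH(NHCOCH3): amide, 1 C=O (running total 7).
CH(COCH3): ketone, 1 C=O (running total 8).
CH(NHCOCH3): amide, 1 C=O (running total 9).
CONHCH3: amide, 1 C=O (running total 10).

10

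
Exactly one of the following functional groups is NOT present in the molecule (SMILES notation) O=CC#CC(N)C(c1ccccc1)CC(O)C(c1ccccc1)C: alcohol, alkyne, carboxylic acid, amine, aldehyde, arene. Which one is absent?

carboxylic acid

arene: present (CH(C6H5) — pendant –C6H5: benzene ring → arene).
alkyne: present (C≡C — C≡C triple bond → alkyne).
alcohol: present (CH(OH) — –OH on an sp³ carbon → alcohol (secondary)).
aldehyde: present (OHC — terminal –CHO: carbonyl C bonded to H and C → aldehyde).
amine: present (CH(NH2) — –NH2 on an sp³ carbon with no adjacent C=O → amine).
carboxylic acid: no segment matches this pattern.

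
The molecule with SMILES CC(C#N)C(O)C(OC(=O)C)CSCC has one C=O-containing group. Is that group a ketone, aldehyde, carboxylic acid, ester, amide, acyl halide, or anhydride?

ester

The carbonyl is in the CH(OCOCH3) segment: pendant –OC(=O)CH3: an acyloxy group → ester.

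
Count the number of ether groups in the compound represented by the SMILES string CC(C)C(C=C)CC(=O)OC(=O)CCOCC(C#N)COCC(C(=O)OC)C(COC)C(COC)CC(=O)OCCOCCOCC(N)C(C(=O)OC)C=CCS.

pendant –CH=CH2: C=C double bond → alkene.
two acyl groups sharing one oxygen, –C(=O)–O–C(=O)– → anhydride.
C–O–C with sp³ carbons on both sides and no adjacent C=O → ether.
pendant –C≡N: nitrile.
C–O–C with sp³ carbons on both sides and no adjacent C=O → ether.
pendant –COOCH3: carbonyl C bonded to C and –OCH3 → ester.
pendant –CH2OCH3: C–O–C linkage → ether.
pendant –CH2OCH3: C–O–C linkage → ether.
–C(=O)–O–C with C on the carbonyl side → ester.
C–O–C with sp³ carbons on both sides and no adjacent C=O → ether.
C–O–C with sp³ carbons on both sides and no adjacent C=O → ether.
–NH2 on an sp³ carbon with no adjacent C=O → amine.
pendant –COOCH3: carbonyl C bonded to C and –OCH3 → ester.
C=C double bond → alkene.
–SH on an sp³ carbon → thiol.
Ether appears at: CH2OCH2, CH2OCH2, CH(CH2OCH3), CH(CH2OCH3), CH2OCH2, CH2OCH2 → 6.

6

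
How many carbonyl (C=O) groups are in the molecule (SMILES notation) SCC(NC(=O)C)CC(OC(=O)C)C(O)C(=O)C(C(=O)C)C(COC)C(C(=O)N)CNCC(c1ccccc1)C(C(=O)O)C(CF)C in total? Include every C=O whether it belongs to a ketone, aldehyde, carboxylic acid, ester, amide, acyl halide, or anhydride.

CH(NHCOCH3): amide, 1 C=O (running total 1).
CH(OCOCH3): ester, 1 C=O (running total 2).
CO: ketone, 1 C=O (running total 3).
CH(COCH3): ketone, 1 C=O (running total 4).
CH(CONH2): amide, 1 C=O (running total 5).
CH(COOH): carboxylic acid, 1 C=O (running total 6).

6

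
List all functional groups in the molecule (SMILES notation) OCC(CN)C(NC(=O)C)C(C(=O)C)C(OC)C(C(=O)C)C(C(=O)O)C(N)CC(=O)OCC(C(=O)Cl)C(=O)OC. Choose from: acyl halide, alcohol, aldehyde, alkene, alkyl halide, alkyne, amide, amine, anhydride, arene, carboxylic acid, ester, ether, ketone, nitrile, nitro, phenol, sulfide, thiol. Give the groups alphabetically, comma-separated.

acyl halide, alcohol, amide, amine, carboxylic acid, ester, ether, ketone

Reading the structure from left to right:
  HOCH2: HO– on an sp³ carbon → alcohol.
  CH(CH2NH2): pendant –CH2NH2: N on sp³ C, no adjacent C=O → amine.
  CH(NHCOCH3): pendant –NHC(=O)CH3: N bonded to a carbonyl → amide (not amine).
  CH(COCH3): pendant –COCH3: carbonyl C bonded to two carbons → ketone.
  CH(OCH3): pendant –OCH3: C–O–C with sp³ C, no adjacent C=O → ether.
  CH(COCH3): pendant –COCH3: carbonyl C bonded to two carbons → ketone.
  CH(COOH): pendant –COOH: carbonyl C bonded to C and –OH → carboxylic acid.
  CH(NH2): –NH2 on an sp³ carbon with no adjacent C=O → amine.
  CH2COOCH2: –C(=O)–O–C with C on the carbonyl side → ester.
  CH(COCl): pendant –C(=O)X: carbonyl C bonded to C and halogen → acyl halide.
  COOCH3: –C(=O)OCH3: carbonyl C bonded to C and to –OCH3 → ester (not ketone + ether).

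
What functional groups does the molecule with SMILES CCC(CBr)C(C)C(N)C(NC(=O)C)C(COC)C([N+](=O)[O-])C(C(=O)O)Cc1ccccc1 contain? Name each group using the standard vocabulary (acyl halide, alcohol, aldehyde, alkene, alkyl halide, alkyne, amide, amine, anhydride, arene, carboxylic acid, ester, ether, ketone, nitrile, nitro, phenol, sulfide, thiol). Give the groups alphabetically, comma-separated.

alkyl halide, amide, amine, arene, carboxylic acid, ether, nitro

pendant –CH2X: halogen on sp³ carbon → alkyl halide.
–NH2 on an sp³ carbon with no adjacent C=O → amine.
pendant –NHC(=O)CH3: N bonded to a carbonyl → amide (not amine).
pendant –CH2OCH3: C–O–C linkage → ether.
–NO2 on an sp³ carbon → nitro (the N=O is not a carbonyl).
pendant –COOH: carbonyl C bonded to C and –OH → carboxylic acid.
–C6H5 phenyl ring → arene.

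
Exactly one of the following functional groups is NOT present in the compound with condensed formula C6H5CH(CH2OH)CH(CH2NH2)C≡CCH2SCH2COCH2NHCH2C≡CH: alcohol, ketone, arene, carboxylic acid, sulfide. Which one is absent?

carboxylic acid

sulfide: present (CH2SCH2 — C–S–C linkage → sulfide (thioether)).
arene: present (C6H5 — C6H5– phenyl ring → arene).
ketone: present (CO — –C(=O)– with carbon on both sides → ketone).
alcohol: present (CH(CH2OH) — pendant –CH2OH on an sp³ backbone C → alcohol).
carboxylic acid: no segment matches this pattern.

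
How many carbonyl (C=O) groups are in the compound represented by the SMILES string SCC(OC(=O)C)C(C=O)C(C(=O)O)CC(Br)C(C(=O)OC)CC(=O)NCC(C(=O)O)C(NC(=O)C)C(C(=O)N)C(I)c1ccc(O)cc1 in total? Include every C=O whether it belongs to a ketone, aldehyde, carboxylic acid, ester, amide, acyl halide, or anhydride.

8

CH(OCOCH3): ester, 1 C=O (running total 1).
CH(CHO): aldehyde, 1 C=O (running total 2).
CH(COOH): carboxylic acid, 1 C=O (running total 3).
CH(COOCH3): ester, 1 C=O (running total 4).
CH2CONHCH2: amide, 1 C=O (running total 5).
CH(COOH): carboxylic acid, 1 C=O (running total 6).
CH(NHCOCH3): amide, 1 C=O (running total 7).
CH(CONH2): amide, 1 C=O (running total 8).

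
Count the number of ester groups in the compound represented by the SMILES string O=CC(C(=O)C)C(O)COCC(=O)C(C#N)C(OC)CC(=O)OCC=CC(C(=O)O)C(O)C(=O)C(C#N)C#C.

terminal –CHO: carbonyl C bonded to H and C → aldehyde.
pendant –COCH3: carbonyl C bonded to two carbons → ketone.
–OH on an sp³ carbon → alcohol (secondary).
C–O–C with sp³ carbons on both sides and no adjacent C=O → ether.
–C(=O)– with carbon on both sides → ketone.
pendant –C≡N: nitrile.
pendant –OCH3: C–O–C with sp³ C, no adjacent C=O → ether.
–C(=O)–O–C with C on the carbonyl side → ester.
C=C double bond → alkene.
pendant –COOH: carbonyl C bonded to C and –OH → carboxylic acid.
–OH on an sp³ carbon → alcohol (secondary).
–C(=O)– with carbon on both sides → ketone.
pendant –C≡N: nitrile.
C≡C triple bond → alkyne.
Ester appears at: CH2COOCH2 → 1.

1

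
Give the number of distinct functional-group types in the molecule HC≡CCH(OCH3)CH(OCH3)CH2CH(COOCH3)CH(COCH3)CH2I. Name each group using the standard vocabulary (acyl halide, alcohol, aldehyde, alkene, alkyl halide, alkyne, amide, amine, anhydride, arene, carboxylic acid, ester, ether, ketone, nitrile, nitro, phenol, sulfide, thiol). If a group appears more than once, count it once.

5

Taking each segment in turn:
  HC≡C: C≡C triple bond → alkyne.
  CH(OCH3): pendant –OCH3: C–O–C with sp³ C, no adjacent C=O → ether.
  CH(OCH3): pendant –OCH3: C–O–C with sp³ C, no adjacent C=O → ether.
  CH(COOCH3): pendant –COOCH3: carbonyl C bonded to C and –OCH3 → ester.
  CH(COCH3): pendant –COCH3: carbonyl C bonded to two carbons → ketone.
  CH2I: halogen on an sp³ carbon → alkyl halide.
Distinct types present: alkyl halide, alkyne, ester, ether, ketone.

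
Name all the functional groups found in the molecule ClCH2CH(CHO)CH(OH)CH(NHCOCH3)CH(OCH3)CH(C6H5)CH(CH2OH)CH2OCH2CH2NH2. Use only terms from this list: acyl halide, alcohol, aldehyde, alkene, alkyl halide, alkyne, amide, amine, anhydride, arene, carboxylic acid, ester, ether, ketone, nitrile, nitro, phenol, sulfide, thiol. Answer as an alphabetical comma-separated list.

halogen on an sp³ carbon → alkyl halide.
pendant –CHO: carbonyl C bonded to C and H → aldehyde.
–OH on an sp³ carbon → alcohol (secondary).
pendant –NHC(=O)CH3: N bonded to a carbonyl → amide (not amine).
pendant –OCH3: C–O–C with sp³ C, no adjacent C=O → ether.
pendant –C6H5: benzene ring → arene.
pendant –CH2OH on an sp³ backbone C → alcohol.
C–O–C with sp³ carbons on both sides and no adjacent C=O → ether.
–NH2 on an sp³ carbon with no adjacent C=O → amine.

alcohol, aldehyde, alkyl halide, amide, amine, arene, ether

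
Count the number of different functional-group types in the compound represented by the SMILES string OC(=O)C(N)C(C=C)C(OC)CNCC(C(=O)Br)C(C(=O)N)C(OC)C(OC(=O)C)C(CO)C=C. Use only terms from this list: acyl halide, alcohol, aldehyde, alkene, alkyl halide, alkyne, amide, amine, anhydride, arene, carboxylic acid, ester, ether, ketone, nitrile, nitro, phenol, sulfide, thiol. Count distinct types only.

8

–COOH: carbonyl C bonded to –OH and C → carboxylic acid (the –OH is not a separate alcohol).
–NH2 on an sp³ carbon with no adjacent C=O → amine.
pendant –CH=CH2: C=C double bond → alkene.
pendant –OCH3: C–O–C with sp³ C, no adjacent C=O → ether.
C–N–C with sp³ carbons and no adjacent C=O → amine (secondary).
pendant –C(=O)X: carbonyl C bonded to C and halogen → acyl halide.
pendant –CONH2: carbonyl C bonded to C and N → amide.
pendant –OCH3: C–O–C with sp³ C, no adjacent C=O → ether.
pendant –OC(=O)CH3: an acyloxy group → ester.
pendant –CH2OH on an sp³ backbone C → alcohol.
C=C double bond → alkene.
Distinct types present: acyl halide, alcohol, alkene, amide, amine, carboxylic acid, ester, ether.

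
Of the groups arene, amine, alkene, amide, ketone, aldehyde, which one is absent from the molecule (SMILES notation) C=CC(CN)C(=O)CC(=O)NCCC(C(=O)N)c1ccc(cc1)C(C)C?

ketone: present (CO — –C(=O)– with carbon on both sides → ketone).
amine: present (CH(CH2NH2) — pendant –CH2NH2: N on sp³ C, no adjacent C=O → amine).
arene: present (C6H4 — para-disubstituted benzene ring → arene).
amide: present (CH2CONHCH2 — –C(=O)–N– linkage → amide (the N is not an amine)).
alkene: present (CH2=CH — C=C double bond → alkene).
aldehyde: absent. In CO, the carbonyl carbon is bonded to two carbons, so it is a ketone, not an aldehyde.

aldehyde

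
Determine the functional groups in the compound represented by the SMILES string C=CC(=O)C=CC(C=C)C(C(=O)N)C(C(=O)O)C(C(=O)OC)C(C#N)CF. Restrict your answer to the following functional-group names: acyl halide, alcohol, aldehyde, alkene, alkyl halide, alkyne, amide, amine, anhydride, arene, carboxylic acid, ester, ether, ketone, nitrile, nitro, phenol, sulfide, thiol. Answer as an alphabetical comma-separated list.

Working along the chain:
  CH2=CH: C=C double bond → alkene.
  CO: –C(=O)– with carbon on both sides → ketone.
  CH=CH: C=C double bond → alkene.
  CH(CH=CH2): pendant –CH=CH2: C=C double bond → alkene.
  CH(CONH2): pendant –CONH2: carbonyl C bonded to C and N → amide.
  CH(COOH): pendant –COOH: carbonyl C bonded to C and –OH → carboxylic acid.
  CH(COOCH3): pendant –COOCH3: carbonyl C bonded to C and –OCH3 → ester.
  CH(CN): pendant –C≡N: nitrile.
  CH2F: halogen on an sp³ carbon → alkyl halide.

alkene, alkyl halide, amide, carboxylic acid, ester, ketone, nitrile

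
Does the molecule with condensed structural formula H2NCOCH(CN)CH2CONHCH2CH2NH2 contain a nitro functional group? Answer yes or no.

Reading the structure from left to right:
  H2NCO: –C(=O)NH2: carbonyl C bonded to C and to N → amide (the N is not a separate amine).
  CH(CN): pendant –C≡N: nitrile.
  CH2CONHCH2: –C(=O)–N– linkage → amide (the N is not an amine).
  CH2NH2: –NH2 on an sp³ carbon with no adjacent C=O → amine.
The groups actually present are: amide, amine, nitrile.

no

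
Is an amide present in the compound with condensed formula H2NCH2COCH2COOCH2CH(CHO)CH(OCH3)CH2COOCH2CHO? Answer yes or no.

no

–NH2 on an sp³ carbon with no adjacent C=O → amine.
–C(=O)– with carbon on both sides → ketone.
–C(=O)–O–C with C on the carbonyl side → ester.
pendant –CHO: carbonyl C bonded to C and H → aldehyde.
pendant –OCH3: C–O–C with sp³ C, no adjacent C=O → ether.
–C(=O)–O–C with C on the carbonyl side → ester.
terminal –CHO: carbonyl C bonded to H and C → aldehyde.
The groups actually present are: aldehyde, amine, ester, ether, ketone.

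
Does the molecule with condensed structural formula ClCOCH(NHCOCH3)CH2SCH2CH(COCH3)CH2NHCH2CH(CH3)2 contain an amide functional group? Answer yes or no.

Working along the chain:
  ClCO: –C(=O)Cl: carbonyl C bonded to C and to a halogen → acyl halide (not alkyl halide).
  CH(NHCOCH3): pendant –NHC(=O)CH3: N bonded to a carbonyl → amide (not amine).
  CH2SCH2: C–S–C linkage → sulfide (thioether).
  CH(COCH3): pendant –COCH3: carbonyl C bonded to two carbons → ketone.
  CH2NHCH2: C–N–C with sp³ carbons and no adjacent C=O → amine (secondary).
The CH(NHCOCH3) segment supplies the amide: pendant –NHC(=O)CH3: N bonded to a carbonyl → amide (not amine).

yes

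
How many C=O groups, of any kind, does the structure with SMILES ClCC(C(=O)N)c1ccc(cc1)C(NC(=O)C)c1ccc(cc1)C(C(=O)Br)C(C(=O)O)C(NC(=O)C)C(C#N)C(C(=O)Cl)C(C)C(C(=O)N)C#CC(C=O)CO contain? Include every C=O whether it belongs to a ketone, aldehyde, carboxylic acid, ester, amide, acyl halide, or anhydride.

CH(CONH2): amide, 1 C=O (running total 1).
CH(NHCOCH3): amide, 1 C=O (running total 2).
CH(COBr): acyl halide, 1 C=O (running total 3).
CH(COOH): carboxylic acid, 1 C=O (running total 4).
CH(NHCOCH3): amide, 1 C=O (running total 5).
CH(COCl): acyl halide, 1 C=O (running total 6).
CH(CONH2): amide, 1 C=O (running total 7).
CH(CHO): aldehyde, 1 C=O (running total 8).

8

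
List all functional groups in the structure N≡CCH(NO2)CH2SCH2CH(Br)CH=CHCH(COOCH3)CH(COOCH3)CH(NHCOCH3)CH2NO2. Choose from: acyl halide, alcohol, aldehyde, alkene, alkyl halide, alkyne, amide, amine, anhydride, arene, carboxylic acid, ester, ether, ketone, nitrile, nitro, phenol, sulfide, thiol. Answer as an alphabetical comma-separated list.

N≡C–: carbon triple-bonded to nitrogen → nitrile.
–NO2 on an sp³ carbon → nitro (the N=O is not a carbonyl).
C–S–C linkage → sulfide (thioether).
halogen on an sp³ carbon → alkyl halide.
C=C double bond → alkene.
pendant –COOCH3: carbonyl C bonded to C and –OCH3 → ester.
pendant –COOCH3: carbonyl C bonded to C and –OCH3 → ester.
pendant –NHC(=O)CH3: N bonded to a carbonyl → amide (not amine).
–NO2 on carbon → nitro group.

alkene, alkyl halide, amide, ester, nitrile, nitro, sulfide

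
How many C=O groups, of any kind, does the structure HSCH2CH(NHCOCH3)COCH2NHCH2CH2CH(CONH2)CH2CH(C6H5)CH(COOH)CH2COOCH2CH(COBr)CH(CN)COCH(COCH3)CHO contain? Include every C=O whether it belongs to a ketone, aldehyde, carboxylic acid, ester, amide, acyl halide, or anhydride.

9

CH(NHCOCH3): amide, 1 C=O (running total 1).
CO: ketone, 1 C=O (running total 2).
CH(CONH2): amide, 1 C=O (running total 3).
CH(COOH): carboxylic acid, 1 C=O (running total 4).
CH2COOCH2: ester, 1 C=O (running total 5).
CH(COBr): acyl halide, 1 C=O (running total 6).
CO: ketone, 1 C=O (running total 7).
CH(COCH3): ketone, 1 C=O (running total 8).
CHO: aldehyde, 1 C=O (running total 9).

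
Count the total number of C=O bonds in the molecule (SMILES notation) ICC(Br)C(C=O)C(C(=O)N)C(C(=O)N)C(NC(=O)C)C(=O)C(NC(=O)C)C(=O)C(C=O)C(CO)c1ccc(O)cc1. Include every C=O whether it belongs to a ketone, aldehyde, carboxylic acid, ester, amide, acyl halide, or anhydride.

8

CH(CHO): aldehyde, 1 C=O (running total 1).
CH(CONH2): amide, 1 C=O (running total 2).
CH(CONH2): amide, 1 C=O (running total 3).
CH(NHCOCH3): amide, 1 C=O (running total 4).
CO: ketone, 1 C=O (running total 5).
CH(NHCOCH3): amide, 1 C=O (running total 6).
CO: ketone, 1 C=O (running total 7).
CH(CHO): aldehyde, 1 C=O (running total 8).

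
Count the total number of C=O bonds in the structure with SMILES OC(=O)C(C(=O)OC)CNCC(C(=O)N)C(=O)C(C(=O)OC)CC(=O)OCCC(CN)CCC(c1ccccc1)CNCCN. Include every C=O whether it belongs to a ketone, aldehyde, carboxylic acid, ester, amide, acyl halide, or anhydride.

6

HOOC: carboxylic acid, 1 C=O (running total 1).
CH(COOCH3): ester, 1 C=O (running total 2).
CH(CONH2): amide, 1 C=O (running total 3).
CO: ketone, 1 C=O (running total 4).
CH(COOCH3): ester, 1 C=O (running total 5).
CH2COOCH2: ester, 1 C=O (running total 6).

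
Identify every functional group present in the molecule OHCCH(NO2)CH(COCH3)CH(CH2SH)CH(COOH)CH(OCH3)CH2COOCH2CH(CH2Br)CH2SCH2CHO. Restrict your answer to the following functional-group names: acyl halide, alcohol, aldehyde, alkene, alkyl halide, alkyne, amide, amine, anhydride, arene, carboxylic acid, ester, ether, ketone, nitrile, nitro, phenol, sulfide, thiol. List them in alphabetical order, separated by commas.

aldehyde, alkyl halide, carboxylic acid, ester, ether, ketone, nitro, sulfide, thiol

terminal –CHO: carbonyl C bonded to H and C → aldehyde.
–NO2 on an sp³ carbon → nitro (the N=O is not a carbonyl).
pendant –COCH3: carbonyl C bonded to two carbons → ketone.
pendant –CH2SH → thiol.
pendant –COOH: carbonyl C bonded to C and –OH → carboxylic acid.
pendant –OCH3: C–O–C with sp³ C, no adjacent C=O → ether.
–C(=O)–O–C with C on the carbonyl side → ester.
pendant –CH2X: halogen on sp³ carbon → alkyl halide.
C–S–C linkage → sulfide (thioether).
terminal –CHO: carbonyl C bonded to H and C → aldehyde.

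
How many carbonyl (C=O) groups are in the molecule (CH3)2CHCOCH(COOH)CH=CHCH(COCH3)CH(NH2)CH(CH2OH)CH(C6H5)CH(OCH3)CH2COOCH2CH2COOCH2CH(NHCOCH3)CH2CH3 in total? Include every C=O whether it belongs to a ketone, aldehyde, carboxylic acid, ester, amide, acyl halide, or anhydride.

CO: ketone, 1 C=O (running total 1).
CH(COOH): carboxylic acid, 1 C=O (running total 2).
CH(COCH3): ketone, 1 C=O (running total 3).
CH2COOCH2: ester, 1 C=O (running total 4).
CH2COOCH2: ester, 1 C=O (running total 5).
CH(NHCOCH3): amide, 1 C=O (running total 6).

6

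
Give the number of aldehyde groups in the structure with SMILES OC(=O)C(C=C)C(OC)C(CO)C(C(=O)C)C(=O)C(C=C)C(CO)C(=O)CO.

–COOH: carbonyl C bonded to –OH and C → carboxylic acid (the –OH is not a separate alcohol).
pendant –CH=CH2: C=C double bond → alkene.
pendant –OCH3: C–O–C with sp³ C, no adjacent C=O → ether.
pendant –CH2OH on an sp³ backbone C → alcohol.
pendant –COCH3: carbonyl C bonded to two carbons → ketone.
–C(=O)– with carbon on both sides → ketone.
pendant –CH=CH2: C=C double bond → alkene.
pendant –CH2OH on an sp³ backbone C → alcohol.
–C(=O)– with carbon on both sides → ketone.
–OH on an sp³ carbon → alcohol.
No segment is a aldehyde: HOOC is carboxylic acid, not aldehyde; CH(COCH3) is ketone, not aldehyde; CO is ketone, not aldehyde. → 0.

0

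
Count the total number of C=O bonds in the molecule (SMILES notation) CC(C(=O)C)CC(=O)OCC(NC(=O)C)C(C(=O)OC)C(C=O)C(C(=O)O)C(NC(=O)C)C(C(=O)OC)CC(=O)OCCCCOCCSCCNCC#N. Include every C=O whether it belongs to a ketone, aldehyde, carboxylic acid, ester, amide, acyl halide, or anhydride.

9

CH(COCH3): ketone, 1 C=O (running total 1).
CH2COOCH2: ester, 1 C=O (running total 2).
CH(NHCOCH3): amide, 1 C=O (running total 3).
CH(COOCH3): ester, 1 C=O (running total 4).
CH(CHO): aldehyde, 1 C=O (running total 5).
CH(COOH): carboxylic acid, 1 C=O (running total 6).
CH(NHCOCH3): amide, 1 C=O (running total 7).
CH(COOCH3): ester, 1 C=O (running total 8).
CH2COOCH2: ester, 1 C=O (running total 9).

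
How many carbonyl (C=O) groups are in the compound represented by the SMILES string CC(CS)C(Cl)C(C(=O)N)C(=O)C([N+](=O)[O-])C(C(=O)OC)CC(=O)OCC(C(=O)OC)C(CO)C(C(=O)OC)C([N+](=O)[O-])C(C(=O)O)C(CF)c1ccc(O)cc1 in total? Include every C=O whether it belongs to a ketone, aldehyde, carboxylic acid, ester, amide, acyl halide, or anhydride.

CH(CONH2): amide, 1 C=O (running total 1).
CO: ketone, 1 C=O (running total 2).
CH(COOCH3): ester, 1 C=O (running total 3).
CH2COOCH2: ester, 1 C=O (running total 4).
CH(COOCH3): ester, 1 C=O (running total 5).
CH(COOCH3): ester, 1 C=O (running total 6).
CH(COOH): carboxylic acid, 1 C=O (running total 7).

7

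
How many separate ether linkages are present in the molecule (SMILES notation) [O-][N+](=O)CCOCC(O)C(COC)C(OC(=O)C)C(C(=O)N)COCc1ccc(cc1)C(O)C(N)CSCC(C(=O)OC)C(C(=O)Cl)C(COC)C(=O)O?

Working along the chain:
  O2NCH2: –NO2 on carbon → nitro group.
  CH2OCH2: C–O–C with sp³ carbons on both sides and no adjacent C=O → ether.
  CH(OH): –OH on an sp³ carbon → alcohol (secondary).
  CH(CH2OCH3): pendant –CH2OCH3: C–O–C linkage → ether.
  CH(OCOCH3): pendant –OC(=O)CH3: an acyloxy group → ester.
  CH(CONH2): pendant –CONH2: carbonyl C bonded to C and N → amide.
  CH2OCH2: C–O–C with sp³ carbons on both sides and no adjacent C=O → ether.
  C6H4: para-disubstituted benzene ring → arene.
  CH(OH): –OH on an sp³ carbon → alcohol (secondary).
  CH(NH2): –NH2 on an sp³ carbon with no adjacent C=O → amine.
  CH2SCH2: C–S–C linkage → sulfide (thioether).
  CH(COOCH3): pendant –COOCH3: carbonyl C bonded to C and –OCH3 → ester.
  CH(COCl): pendant –C(=O)X: carbonyl C bonded to C and halogen → acyl halide.
  CH(CH2OCH3): pendant –CH2OCH3: C–O–C linkage → ether.
  COOH: –COOH: carbonyl C bonded to –OH and C → carboxylic acid (the –OH is not a separate alcohol).
Ether appears at: CH2OCH2, CH(CH2OCH3), CH2OCH2, CH(CH2OCH3) → 4.

4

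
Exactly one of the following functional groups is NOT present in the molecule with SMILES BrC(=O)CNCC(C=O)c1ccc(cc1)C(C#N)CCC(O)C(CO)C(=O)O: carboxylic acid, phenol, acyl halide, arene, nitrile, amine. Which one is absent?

amine: present (CH2NHCH2 — C–N–C with sp³ carbons and no adjacent C=O → amine (secondary)).
acyl halide: present (BrCO — –C(=O)Br: carbonyl C bonded to C and to a halogen → acyl halide (not alkyl halide)).
carboxylic acid: present (COOH — –COOH: carbonyl C bonded to –OH and C → carboxylic acid (the –OH is not a separate alcohol)).
arene: present (C6H4 — para-disubstituted benzene ring → arene).
nitrile: present (CH(CN) — pendant –C≡N: nitrile).
phenol: absent. In each of CH(OH) and CH(CH2OH), the –OH is on an sp³ carbon, not on an aromatic ring, so it is an alcohol.

phenol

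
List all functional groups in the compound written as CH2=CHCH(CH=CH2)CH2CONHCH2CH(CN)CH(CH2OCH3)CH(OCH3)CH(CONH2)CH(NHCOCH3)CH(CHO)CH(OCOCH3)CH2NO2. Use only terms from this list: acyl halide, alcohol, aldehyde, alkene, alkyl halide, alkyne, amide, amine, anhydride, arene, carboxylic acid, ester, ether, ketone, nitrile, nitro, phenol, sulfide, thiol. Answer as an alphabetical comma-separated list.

aldehyde, alkene, amide, ester, ether, nitrile, nitro

Reading the structure from left to right:
  CH2=CH: C=C double bond → alkene.
  CH(CH=CH2): pendant –CH=CH2: C=C double bond → alkene.
  CH2CONHCH2: –C(=O)–N– linkage → amide (the N is not an amine).
  CH(CN): pendant –C≡N: nitrile.
  CH(CH2OCH3): pendant –CH2OCH3: C–O–C linkage → ether.
  CH(OCH3): pendant –OCH3: C–O–C with sp³ C, no adjacent C=O → ether.
  CH(CONH2): pendant –CONH2: carbonyl C bonded to C and N → amide.
  CH(NHCOCH3): pendant –NHC(=O)CH3: N bonded to a carbonyl → amide (not amine).
  CH(CHO): pendant –CHO: carbonyl C bonded to C and H → aldehyde.
  CH(OCOCH3): pendant –OC(=O)CH3: an acyloxy group → ester.
  CH2NO2: –NO2 on carbon → nitro group.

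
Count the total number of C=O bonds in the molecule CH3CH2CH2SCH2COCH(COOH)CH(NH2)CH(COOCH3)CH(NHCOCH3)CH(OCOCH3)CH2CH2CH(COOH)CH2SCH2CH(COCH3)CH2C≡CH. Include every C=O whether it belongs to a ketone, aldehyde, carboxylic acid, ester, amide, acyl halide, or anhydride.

CO: ketone, 1 C=O (running total 1).
CH(COOH): carboxylic acid, 1 C=O (running total 2).
CH(COOCH3): ester, 1 C=O (running total 3).
CH(NHCOCH3): amide, 1 C=O (running total 4).
CH(OCOCH3): ester, 1 C=O (running total 5).
CH(COOH): carboxylic acid, 1 C=O (running total 6).
CH(COCH3): ketone, 1 C=O (running total 7).

7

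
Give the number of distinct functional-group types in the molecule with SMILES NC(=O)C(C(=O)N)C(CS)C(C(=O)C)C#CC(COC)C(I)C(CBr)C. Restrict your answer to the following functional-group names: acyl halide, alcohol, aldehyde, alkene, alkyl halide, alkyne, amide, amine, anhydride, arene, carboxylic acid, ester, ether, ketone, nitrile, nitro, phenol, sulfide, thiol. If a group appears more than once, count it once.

Reading the structure from left to right:
  H2NCO: –C(=O)NH2: carbonyl C bonded to C and to N → amide (the N is not a separate amine).
  CH(CONH2): pendant –CONH2: carbonyl C bonded to C and N → amide.
  CH(CH2SH): pendant –CH2SH → thiol.
  CH(COCH3): pendant –COCH3: carbonyl C bonded to two carbons → ketone.
  C≡C: C≡C triple bond → alkyne.
  CH(CH2OCH3): pendant –CH2OCH3: C–O–C linkage → ether.
  CH(I): halogen on an sp³ carbon → alkyl halide.
  CH(CH2Br): pendant –CH2X: halogen on sp³ carbon → alkyl halide.
Distinct types present: alkyl halide, alkyne, amide, ether, ketone, thiol.

6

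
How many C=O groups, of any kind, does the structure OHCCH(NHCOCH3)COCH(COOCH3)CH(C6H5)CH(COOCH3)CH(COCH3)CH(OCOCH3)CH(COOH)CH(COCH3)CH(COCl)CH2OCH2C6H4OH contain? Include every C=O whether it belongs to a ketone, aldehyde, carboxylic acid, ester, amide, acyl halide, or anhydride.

10

OHC: aldehyde, 1 C=O (running total 1).
CH(NHCOCH3): amide, 1 C=O (running total 2).
CO: ketone, 1 C=O (running total 3).
CH(COOCH3): ester, 1 C=O (running total 4).
CH(COOCH3): ester, 1 C=O (running total 5).
CH(COCH3): ketone, 1 C=O (running total 6).
CH(OCOCH3): ester, 1 C=O (running total 7).
CH(COOH): carboxylic acid, 1 C=O (running total 8).
CH(COCH3): ketone, 1 C=O (running total 9).
CH(COCl): acyl halide, 1 C=O (running total 10).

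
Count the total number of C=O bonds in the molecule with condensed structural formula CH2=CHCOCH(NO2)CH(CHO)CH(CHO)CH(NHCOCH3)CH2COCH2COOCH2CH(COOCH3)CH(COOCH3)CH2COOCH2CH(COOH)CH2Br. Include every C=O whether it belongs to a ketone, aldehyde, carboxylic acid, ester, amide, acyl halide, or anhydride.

10

CO: ketone, 1 C=O (running total 1).
CH(CHO): aldehyde, 1 C=O (running total 2).
CH(CHO): aldehyde, 1 C=O (running total 3).
CH(NHCOCH3): amide, 1 C=O (running total 4).
CO: ketone, 1 C=O (running total 5).
CH2COOCH2: ester, 1 C=O (running total 6).
CH(COOCH3): ester, 1 C=O (running total 7).
CH(COOCH3): ester, 1 C=O (running total 8).
CH2COOCH2: ester, 1 C=O (running total 9).
CH(COOH): carboxylic acid, 1 C=O (running total 10).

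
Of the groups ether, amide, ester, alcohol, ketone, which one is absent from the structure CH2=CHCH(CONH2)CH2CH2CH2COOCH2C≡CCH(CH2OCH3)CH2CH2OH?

ketone

alcohol: present (CH2OH — –OH on an sp³ carbon → alcohol).
ether: present (CH(CH2OCH3) — pendant –CH2OCH3: C–O–C linkage → ether).
ester: present (CH2COOCH2 — –C(=O)–O–C with C on the carbonyl side → ester).
amide: present (CH(CONH2) — pendant –CONH2: carbonyl C bonded to C and N → amide).
ketone: absent. In CH2COOCH2, the C=O is bonded to an –O–C group, which defines an ester, not a ketone. In CH(CONH2), the C=O is bonded to nitrogen, which defines an amide, not a ketone.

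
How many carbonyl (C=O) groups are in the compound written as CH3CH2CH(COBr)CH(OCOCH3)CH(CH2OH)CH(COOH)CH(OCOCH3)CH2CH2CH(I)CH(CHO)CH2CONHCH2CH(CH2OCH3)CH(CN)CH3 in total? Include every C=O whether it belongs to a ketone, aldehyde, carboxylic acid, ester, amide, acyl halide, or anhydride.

CH(COBr): acyl halide, 1 C=O (running total 1).
CH(OCOCH3): ester, 1 C=O (running total 2).
CH(COOH): carboxylic acid, 1 C=O (running total 3).
CH(OCOCH3): ester, 1 C=O (running total 4).
CH(CHO): aldehyde, 1 C=O (running total 5).
CH2CONHCH2: amide, 1 C=O (running total 6).

6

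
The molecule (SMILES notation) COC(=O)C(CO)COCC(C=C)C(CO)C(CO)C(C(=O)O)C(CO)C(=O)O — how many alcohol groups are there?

CH3O–C(=O)–: carbonyl C bonded to C and to –OCH3 → ester (not ketone + ether).
pendant –CH2OH on an sp³ backbone C → alcohol.
C–O–C with sp³ carbons on both sides and no adjacent C=O → ether.
pendant –CH=CH2: C=C double bond → alkene.
pendant –CH2OH on an sp³ backbone C → alcohol.
pendant –CH2OH on an sp³ backbone C → alcohol.
pendant –COOH: carbonyl C bonded to C and –OH → carboxylic acid.
pendant –CH2OH on an sp³ backbone C → alcohol.
–COOH: carbonyl C bonded to –OH and C → carboxylic acid (the –OH is not a separate alcohol).
Alcohol appears at: CH(CH2OH), CH(CH2OH), CH(CH2OH), CH(CH2OH) → 4.

4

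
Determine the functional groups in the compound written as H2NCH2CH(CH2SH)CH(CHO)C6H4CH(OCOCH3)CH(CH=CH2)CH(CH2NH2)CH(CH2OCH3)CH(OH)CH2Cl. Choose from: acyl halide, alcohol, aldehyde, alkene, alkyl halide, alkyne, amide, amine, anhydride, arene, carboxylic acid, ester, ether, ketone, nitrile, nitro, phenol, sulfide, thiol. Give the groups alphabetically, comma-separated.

alcohol, aldehyde, alkene, alkyl halide, amine, arene, ester, ether, thiol

Working along the chain:
  H2NCH2: –NH2 on an sp³ carbon with no adjacent C=O → amine.
  CH(CH2SH): pendant –CH2SH → thiol.
  CH(CHO): pendant –CHO: carbonyl C bonded to C and H → aldehyde.
  C6H4: para-disubstituted benzene ring → arene.
  CH(OCOCH3): pendant –OC(=O)CH3: an acyloxy group → ester.
  CH(CH=CH2): pendant –CH=CH2: C=C double bond → alkene.
  CH(CH2NH2): pendant –CH2NH2: N on sp³ C, no adjacent C=O → amine.
  CH(CH2OCH3): pendant –CH2OCH3: C–O–C linkage → ether.
  CH(OH): –OH on an sp³ carbon → alcohol (secondary).
  CH2Cl: halogen on an sp³ carbon → alkyl halide.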